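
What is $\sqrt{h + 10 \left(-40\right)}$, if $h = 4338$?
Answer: $\sqrt{3938} \approx 62.753$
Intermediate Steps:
$\sqrt{h + 10 \left(-40\right)} = \sqrt{4338 + 10 \left(-40\right)} = \sqrt{4338 - 400} = \sqrt{3938}$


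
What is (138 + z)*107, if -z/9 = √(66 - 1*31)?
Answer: 14766 - 963*√35 ≈ 9068.8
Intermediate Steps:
z = -9*√35 (z = -9*√(66 - 1*31) = -9*√(66 - 31) = -9*√35 ≈ -53.245)
(138 + z)*107 = (138 - 9*√35)*107 = 14766 - 963*√35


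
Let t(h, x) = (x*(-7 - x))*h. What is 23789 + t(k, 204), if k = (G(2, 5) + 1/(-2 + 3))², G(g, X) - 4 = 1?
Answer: -1525795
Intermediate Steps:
G(g, X) = 5 (G(g, X) = 4 + 1 = 5)
k = 36 (k = (5 + 1/(-2 + 3))² = (5 + 1/1)² = (5 + 1)² = 6² = 36)
t(h, x) = h*x*(-7 - x)
23789 + t(k, 204) = 23789 - 1*36*204*(7 + 204) = 23789 - 1*36*204*211 = 23789 - 1549584 = -1525795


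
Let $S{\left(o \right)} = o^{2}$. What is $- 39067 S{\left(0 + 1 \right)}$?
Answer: $-39067$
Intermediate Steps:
$- 39067 S{\left(0 + 1 \right)} = - 39067 \left(0 + 1\right)^{2} = - 39067 \cdot 1^{2} = \left(-39067\right) 1 = -39067$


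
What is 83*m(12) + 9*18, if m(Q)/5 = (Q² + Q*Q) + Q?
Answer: 124662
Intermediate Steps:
m(Q) = 5*Q + 10*Q² (m(Q) = 5*((Q² + Q*Q) + Q) = 5*((Q² + Q²) + Q) = 5*(2*Q² + Q) = 5*(Q + 2*Q²) = 5*Q + 10*Q²)
83*m(12) + 9*18 = 83*(5*12*(1 + 2*12)) + 9*18 = 83*(5*12*(1 + 24)) + 162 = 83*(5*12*25) + 162 = 83*1500 + 162 = 124500 + 162 = 124662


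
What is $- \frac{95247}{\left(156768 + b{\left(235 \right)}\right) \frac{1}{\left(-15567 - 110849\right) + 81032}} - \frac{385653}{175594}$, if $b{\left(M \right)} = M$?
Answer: $\frac{758977852491753}{27568784782} \approx 27530.0$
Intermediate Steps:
$- \frac{95247}{\left(156768 + b{\left(235 \right)}\right) \frac{1}{\left(-15567 - 110849\right) + 81032}} - \frac{385653}{175594} = - \frac{95247}{\left(156768 + 235\right) \frac{1}{\left(-15567 - 110849\right) + 81032}} - \frac{385653}{175594} = - \frac{95247}{157003 \frac{1}{-126416 + 81032}} - \frac{385653}{175594} = - \frac{95247}{157003 \frac{1}{-45384}} - \frac{385653}{175594} = - \frac{95247}{157003 \left(- \frac{1}{45384}\right)} - \frac{385653}{175594} = - \frac{95247}{- \frac{157003}{45384}} - \frac{385653}{175594} = \left(-95247\right) \left(- \frac{45384}{157003}\right) - \frac{385653}{175594} = \frac{4322689848}{157003} - \frac{385653}{175594} = \frac{758977852491753}{27568784782}$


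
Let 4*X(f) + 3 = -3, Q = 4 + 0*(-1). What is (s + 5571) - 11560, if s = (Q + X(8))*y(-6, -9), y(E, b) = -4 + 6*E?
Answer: -6089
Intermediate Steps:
Q = 4 (Q = 4 + 0 = 4)
X(f) = -3/2 (X(f) = -3/4 + (1/4)*(-3) = -3/4 - 3/4 = -3/2)
s = -100 (s = (4 - 3/2)*(-4 + 6*(-6)) = 5*(-4 - 36)/2 = (5/2)*(-40) = -100)
(s + 5571) - 11560 = (-100 + 5571) - 11560 = 5471 - 11560 = -6089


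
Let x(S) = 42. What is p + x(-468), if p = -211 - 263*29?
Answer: -7796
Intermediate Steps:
p = -7838 (p = -211 - 7627 = -7838)
p + x(-468) = -7838 + 42 = -7796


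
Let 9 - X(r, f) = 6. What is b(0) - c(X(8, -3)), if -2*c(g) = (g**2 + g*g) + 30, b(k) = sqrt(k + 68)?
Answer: 24 + 2*sqrt(17) ≈ 32.246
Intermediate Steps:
X(r, f) = 3 (X(r, f) = 9 - 1*6 = 9 - 6 = 3)
b(k) = sqrt(68 + k)
c(g) = -15 - g**2 (c(g) = -((g**2 + g*g) + 30)/2 = -((g**2 + g**2) + 30)/2 = -(2*g**2 + 30)/2 = -(30 + 2*g**2)/2 = -15 - g**2)
b(0) - c(X(8, -3)) = sqrt(68 + 0) - (-15 - 1*3**2) = sqrt(68) - (-15 - 1*9) = 2*sqrt(17) - (-15 - 9) = 2*sqrt(17) - 1*(-24) = 2*sqrt(17) + 24 = 24 + 2*sqrt(17)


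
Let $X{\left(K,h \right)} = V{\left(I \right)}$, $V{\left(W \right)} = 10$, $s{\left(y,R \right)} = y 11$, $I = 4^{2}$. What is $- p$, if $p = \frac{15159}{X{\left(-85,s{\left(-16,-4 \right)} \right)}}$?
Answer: $- \frac{15159}{10} \approx -1515.9$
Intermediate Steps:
$I = 16$
$s{\left(y,R \right)} = 11 y$
$X{\left(K,h \right)} = 10$
$p = \frac{15159}{10} \approx 1515.9$
$- p = \left(-1\right) \frac{15159}{10} = - \frac{15159}{10}$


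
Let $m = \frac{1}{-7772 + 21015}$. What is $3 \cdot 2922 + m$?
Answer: $\frac{116088139}{13243} \approx 8766.0$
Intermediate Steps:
$m = \frac{1}{13243} \approx 7.5512 \cdot 10^{-5}$
$3 \cdot 2922 + m = 3 \cdot 2922 + \frac{1}{13243} = 8766 + \frac{1}{13243} = \frac{116088139}{13243}$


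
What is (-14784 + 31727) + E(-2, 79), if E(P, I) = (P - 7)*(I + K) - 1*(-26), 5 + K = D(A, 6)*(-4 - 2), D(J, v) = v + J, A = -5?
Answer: 16357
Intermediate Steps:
D(J, v) = J + v
K = -11 (K = -5 + (-5 + 6)*(-4 - 2) = -5 + 1*(-6) = -5 - 6 = -11)
E(P, I) = 26 + (-11 + I)*(-7 + P) (E(P, I) = (P - 7)*(I - 11) - 1*(-26) = (-7 + P)*(-11 + I) + 26 = (-11 + I)*(-7 + P) + 26 = 26 + (-11 + I)*(-7 + P))
(-14784 + 31727) + E(-2, 79) = (-14784 + 31727) + (103 - 11*(-2) - 7*79 + 79*(-2)) = 16943 + (103 + 22 - 553 - 158) = 16943 - 586 = 16357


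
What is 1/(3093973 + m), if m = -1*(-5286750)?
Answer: 1/8380723 ≈ 1.1932e-7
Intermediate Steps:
m = 5286750
1/(3093973 + m) = 1/(3093973 + 5286750) = 1/8380723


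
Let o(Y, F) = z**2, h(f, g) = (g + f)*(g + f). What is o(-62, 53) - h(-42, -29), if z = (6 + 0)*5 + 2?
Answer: -4017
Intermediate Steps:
z = 32 (z = 6*5 + 2 = 30 + 2 = 32)
h(f, g) = (f + g)**2 (h(f, g) = (f + g)*(f + g) = (f + g)**2)
o(Y, F) = 1024 (o(Y, F) = 32**2 = 1024)
o(-62, 53) - h(-42, -29) = 1024 - (-42 - 29)**2 = 1024 - 1*(-71)**2 = 1024 - 1*5041 = 1024 - 5041 = -4017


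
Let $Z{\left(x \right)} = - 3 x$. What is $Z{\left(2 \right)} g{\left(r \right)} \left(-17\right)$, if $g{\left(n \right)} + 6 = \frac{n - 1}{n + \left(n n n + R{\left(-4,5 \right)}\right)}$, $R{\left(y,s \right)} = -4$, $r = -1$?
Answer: $-578$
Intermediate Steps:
$g{\left(n \right)} = -6 + \frac{-1 + n}{-4 + n + n^{3}}$ ($g{\left(n \right)} = -6 + \frac{n - 1}{n + \left(n n n - 4\right)} = -6 + \frac{-1 + n}{n + \left(n n^{2} - 4\right)} = -6 + \frac{-1 + n}{n + \left(n^{3} - 4\right)} = -6 + \frac{-1 + n}{n + \left(-4 + n^{3}\right)} = -6 + \frac{-1 + n}{-4 + n + n^{3}}$)
$Z{\left(2 \right)} g{\left(r \right)} \left(-17\right) = \left(-3\right) 2 \frac{23 - 6 \left(-1\right)^{3} - -5}{-4 - 1 + \left(-1\right)^{3}} \left(-17\right) = - 6 \frac{23 - -6 + 5}{-4 - 1 - 1} \left(-17\right) = - 6 \frac{23 + 6 + 5}{-6} \left(-17\right) = - 6 \left(\left(- \frac{1}{6}\right) 34\right) \left(-17\right) = \left(-6\right) \left(- \frac{17}{3}\right) \left(-17\right) = 34 \left(-17\right) = -578$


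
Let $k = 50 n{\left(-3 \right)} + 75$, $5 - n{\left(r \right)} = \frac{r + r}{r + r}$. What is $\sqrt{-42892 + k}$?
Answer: $i \sqrt{42617} \approx 206.44 i$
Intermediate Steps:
$n{\left(r \right)} = 4$ ($n{\left(r \right)} = 5 - \frac{r + r}{r + r} = 5 - \frac{2 r}{2 r} = 5 - 2 r \frac{1}{2 r} = 5 - 1 = 4$)
$k = 275$ ($k = 50 \cdot 4 + 75 = 200 + 75 = 275$)
$\sqrt{-42892 + k} = \sqrt{-42892 + 275} = \sqrt{-42617} = i \sqrt{42617}$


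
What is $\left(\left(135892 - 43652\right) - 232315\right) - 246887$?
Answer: $-386962$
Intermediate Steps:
$\left(\left(135892 - 43652\right) - 232315\right) - 246887 = \left(92240 - 232315\right) - 246887 = -140075 - 246887 = -386962$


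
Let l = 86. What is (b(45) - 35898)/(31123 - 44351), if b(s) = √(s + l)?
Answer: 17949/6614 - √131/13228 ≈ 2.7129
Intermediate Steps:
b(s) = √(86 + s) (b(s) = √(s + 86) = √(86 + s))
(b(45) - 35898)/(31123 - 44351) = (√(86 + 45) - 35898)/(31123 - 44351) = (√131 - 35898)/(-13228) = (-35898 + √131)*(-1/13228) = 17949/6614 - √131/13228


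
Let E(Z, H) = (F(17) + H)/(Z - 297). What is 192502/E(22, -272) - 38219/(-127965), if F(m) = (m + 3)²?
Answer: -3387106338109/8189760 ≈ -4.1358e+5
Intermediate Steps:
F(m) = (3 + m)²
E(Z, H) = (400 + H)/(-297 + Z) (E(Z, H) = ((3 + 17)² + H)/(Z - 297) = (20² + H)/(-297 + Z) = (400 + H)/(-297 + Z))
192502/E(22, -272) - 38219/(-127965) = 192502/(((400 - 272)/(-297 + 22))) - 38219/(-127965) = 192502/((128/(-275))) - 38219*(-1/127965) = 192502/((-1/275*128)) + 38219/127965 = 192502/(-128/275) + 38219/127965 = 192502*(-275/128) + 38219/127965 = -26469025/64 + 38219/127965 = -3387106338109/8189760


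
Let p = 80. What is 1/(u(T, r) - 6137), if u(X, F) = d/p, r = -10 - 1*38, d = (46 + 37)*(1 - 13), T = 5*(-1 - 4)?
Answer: -20/122989 ≈ -0.00016262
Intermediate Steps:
T = -25 (T = 5*(-5) = -25)
d = -996 (d = 83*(-12) = -996)
r = -48 (r = -10 - 38 = -48)
u(X, F) = -249/20 (u(X, F) = -996/80 = -996*1/80 = -249/20)
1/(u(T, r) - 6137) = 1/(-249/20 - 6137) = 1/(-122989/20) = -20/122989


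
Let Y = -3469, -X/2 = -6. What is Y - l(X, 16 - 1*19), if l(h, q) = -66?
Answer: -3403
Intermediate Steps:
X = 12 (X = -2*(-6) = 12)
Y - l(X, 16 - 1*19) = -3469 - 1*(-66) = -3469 + 66 = -3403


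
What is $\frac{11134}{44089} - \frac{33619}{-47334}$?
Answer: $\frac{2009244847}{2086908726} \approx 0.96278$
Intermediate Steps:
$\frac{11134}{44089} - \frac{33619}{-47334} = 11134 \cdot \frac{1}{44089} - - \frac{33619}{47334} = \frac{11134}{44089} + \frac{33619}{47334} = \frac{2009244847}{2086908726}$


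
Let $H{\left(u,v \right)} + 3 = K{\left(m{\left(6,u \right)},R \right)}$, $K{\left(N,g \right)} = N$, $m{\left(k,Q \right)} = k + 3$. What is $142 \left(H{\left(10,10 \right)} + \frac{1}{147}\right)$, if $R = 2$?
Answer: $\frac{125386}{147} \approx 852.97$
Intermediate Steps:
$m{\left(k,Q \right)} = 3 + k$
$H{\left(u,v \right)} = 6$ ($H{\left(u,v \right)} = -3 + \left(3 + 6\right) = -3 + 9 = 6$)
$142 \left(H{\left(10,10 \right)} + \frac{1}{147}\right) = 142 \left(6 + \frac{1}{147}\right) = 142 \cdot \frac{883}{147} = \frac{125386}{147}$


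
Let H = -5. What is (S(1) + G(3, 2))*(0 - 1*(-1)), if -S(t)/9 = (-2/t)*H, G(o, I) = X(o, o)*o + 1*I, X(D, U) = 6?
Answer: -70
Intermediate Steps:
G(o, I) = I + 6*o (G(o, I) = 6*o + 1*I = 6*o + I = I + 6*o)
S(t) = -90/t (S(t) = -9*(-2/t)*(-5) = -90/t)
(S(1) + G(3, 2))*(0 - 1*(-1)) = (-90/1 + (2 + 6*3))*(0 - 1*(-1)) = (-90*1 + (2 + 18))*(0 + 1) = (-90 + 20)*1 = -70*1 = -70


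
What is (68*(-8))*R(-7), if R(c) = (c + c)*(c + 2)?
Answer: -38080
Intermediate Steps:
R(c) = 2*c*(2 + c) (R(c) = (2*c)*(2 + c) = 2*c*(2 + c))
(68*(-8))*R(-7) = (68*(-8))*(2*(-7)*(2 - 7)) = -1088*(-7)*(-5) = -544*70 = -38080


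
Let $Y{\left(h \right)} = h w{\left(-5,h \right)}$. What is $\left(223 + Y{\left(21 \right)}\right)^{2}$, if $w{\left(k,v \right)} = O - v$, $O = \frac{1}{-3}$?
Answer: $50625$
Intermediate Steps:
$O = - \frac{1}{3} \approx -0.33333$
$w{\left(k,v \right)} = - \frac{1}{3} - v$
$Y{\left(h \right)} = h \left(- \frac{1}{3} - h\right)$
$\left(223 + Y{\left(21 \right)}\right)^{2} = \left(223 - 21 \left(\frac{1}{3} + 21\right)\right)^{2} = \left(223 - 21 \cdot \frac{64}{3}\right)^{2} = \left(223 - 448\right)^{2} = \left(-225\right)^{2} = 50625$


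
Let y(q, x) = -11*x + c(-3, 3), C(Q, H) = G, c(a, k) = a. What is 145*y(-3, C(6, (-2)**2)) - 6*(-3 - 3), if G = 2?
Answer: -3589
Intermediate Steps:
C(Q, H) = 2
y(q, x) = -3 - 11*x (y(q, x) = -11*x - 3 = -3 - 11*x)
145*y(-3, C(6, (-2)**2)) - 6*(-3 - 3) = 145*(-3 - 11*2) - 6*(-3 - 3) = 145*(-3 - 22) - 6*(-6) = 145*(-25) + 36 = -3625 + 36 = -3589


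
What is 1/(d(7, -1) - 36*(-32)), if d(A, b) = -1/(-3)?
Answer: 3/3457 ≈ 0.00086780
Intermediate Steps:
d(A, b) = 1/3 (d(A, b) = -1*(-1/3) = 1/3)
1/(d(7, -1) - 36*(-32)) = 1/(1/3 - 36*(-32)) = 1/(1/3 + 1152) = 1/(3457/3) = 3/3457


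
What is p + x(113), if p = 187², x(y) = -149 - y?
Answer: 34707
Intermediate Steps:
p = 34969
p + x(113) = 34969 + (-149 - 1*113) = 34969 + (-149 - 113) = 34969 - 262 = 34707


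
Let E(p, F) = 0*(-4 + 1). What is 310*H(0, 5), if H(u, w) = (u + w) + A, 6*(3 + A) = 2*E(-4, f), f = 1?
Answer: 620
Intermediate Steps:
E(p, F) = 0 (E(p, F) = 0*(-3) = 0)
A = -3 (A = -3 + (2*0)/6 = -3 + (⅙)*0 = -3 + 0 = -3)
H(u, w) = -3 + u + w (H(u, w) = (u + w) - 3 = -3 + u + w)
310*H(0, 5) = 310*(-3 + 0 + 5) = 310*2 = 620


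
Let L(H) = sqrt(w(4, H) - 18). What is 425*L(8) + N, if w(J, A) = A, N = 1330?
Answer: 1330 + 425*I*sqrt(10) ≈ 1330.0 + 1344.0*I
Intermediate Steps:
L(H) = sqrt(-18 + H) (L(H) = sqrt(H - 18) = sqrt(-18 + H))
425*L(8) + N = 425*sqrt(-18 + 8) + 1330 = 425*sqrt(-10) + 1330 = 425*(I*sqrt(10)) + 1330 = 425*I*sqrt(10) + 1330 = 1330 + 425*I*sqrt(10)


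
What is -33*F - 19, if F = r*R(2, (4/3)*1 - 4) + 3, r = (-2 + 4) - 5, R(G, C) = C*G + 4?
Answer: -250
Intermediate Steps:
R(G, C) = 4 + C*G
r = -3 (r = 2 - 5 = -3)
F = 7 (F = -3*(4 + ((4/3)*1 - 4)*2) + 3 = -3*(4 + (4/3 - 4)*2) + 3 = -3*(4 - 8/3*2) + 3 = -3*(4 - 16/3) + 3 = -3*(-4/3) + 3 = 4 + 3 = 7)
-33*F - 19 = -33*7 - 19 = -231 - 19 = -250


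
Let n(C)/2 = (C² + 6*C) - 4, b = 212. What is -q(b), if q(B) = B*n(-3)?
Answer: 5512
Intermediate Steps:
n(C) = -8 + 2*C² + 12*C (n(C) = 2*((C² + 6*C) - 4) = 2*(-4 + C² + 6*C) = -8 + 2*C² + 12*C)
q(B) = -26*B (q(B) = B*(-8 + 2*(-3)² + 12*(-3)) = B*(-8 + 2*9 - 36) = B*(-8 + 18 - 36) = B*(-26) = -26*B)
-q(b) = -(-26)*212 = -1*(-5512) = 5512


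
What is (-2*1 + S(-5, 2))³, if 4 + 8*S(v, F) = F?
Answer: -729/64 ≈ -11.391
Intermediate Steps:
S(v, F) = -½ + F/8
(-2*1 + S(-5, 2))³ = (-2*1 + (-½ + (⅛)*2))³ = (-2 + (-½ + ¼))³ = (-2 - ¼)³ = (-9/4)³ = -729/64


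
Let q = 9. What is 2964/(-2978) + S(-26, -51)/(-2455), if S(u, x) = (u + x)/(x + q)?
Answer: -21846239/21932970 ≈ -0.99605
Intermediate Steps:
S(u, x) = (u + x)/(9 + x) (S(u, x) = (u + x)/(x + 9) = (u + x)/(9 + x))
2964/(-2978) + S(-26, -51)/(-2455) = 2964/(-2978) + ((-26 - 51)/(9 - 51))/(-2455) = 2964*(-1/2978) + (-77/(-42))*(-1/2455) = -1482/1489 - 1/42*(-77)*(-1/2455) = -1482/1489 + (11/6)*(-1/2455) = -1482/1489 - 11/14730 = -21846239/21932970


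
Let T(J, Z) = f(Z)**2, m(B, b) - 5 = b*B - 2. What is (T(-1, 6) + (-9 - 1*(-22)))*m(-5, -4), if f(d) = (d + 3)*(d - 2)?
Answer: 30107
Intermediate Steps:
m(B, b) = 3 + B*b (m(B, b) = 5 + (b*B - 2) = 5 + (B*b - 2) = 5 + (-2 + B*b) = 3 + B*b)
f(d) = (-2 + d)*(3 + d) (f(d) = (3 + d)*(-2 + d) = (-2 + d)*(3 + d))
T(J, Z) = (-6 + Z + Z**2)**2
(T(-1, 6) + (-9 - 1*(-22)))*m(-5, -4) = ((-6 + 6 + 6**2)**2 + (-9 - 1*(-22)))*(3 - 5*(-4)) = ((-6 + 6 + 36)**2 + (-9 + 22))*(3 + 20) = (36**2 + 13)*23 = (1296 + 13)*23 = 1309*23 = 30107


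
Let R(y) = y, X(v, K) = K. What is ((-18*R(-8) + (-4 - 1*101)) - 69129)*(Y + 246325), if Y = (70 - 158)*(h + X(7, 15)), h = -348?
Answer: -19043207610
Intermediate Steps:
Y = 29304 (Y = (70 - 158)*(-348 + 15) = -88*(-333) = 29304)
((-18*R(-8) + (-4 - 1*101)) - 69129)*(Y + 246325) = ((-18*(-8) + (-4 - 1*101)) - 69129)*(29304 + 246325) = ((144 + (-4 - 101)) - 69129)*275629 = ((144 - 105) - 69129)*275629 = (39 - 69129)*275629 = -69090*275629 = -19043207610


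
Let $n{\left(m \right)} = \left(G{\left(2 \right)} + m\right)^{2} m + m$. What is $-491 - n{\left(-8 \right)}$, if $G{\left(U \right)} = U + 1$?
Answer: $-283$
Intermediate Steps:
$G{\left(U \right)} = 1 + U$
$n{\left(m \right)} = m + m \left(3 + m\right)^{2}$ ($n{\left(m \right)} = \left(\left(1 + 2\right) + m\right)^{2} m + m = \left(3 + m\right)^{2} m + m = m \left(3 + m\right)^{2} + m = m + m \left(3 + m\right)^{2}$)
$-491 - n{\left(-8 \right)} = -491 - - 8 \left(1 + \left(3 - 8\right)^{2}\right) = -491 - - 8 \left(1 + \left(-5\right)^{2}\right) = -491 - - 8 \left(1 + 25\right) = -491 - \left(-8\right) 26 = -491 - -208 = -491 + 208 = -283$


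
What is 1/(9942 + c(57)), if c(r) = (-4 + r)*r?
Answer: 1/12963 ≈ 7.7143e-5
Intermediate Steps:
c(r) = r*(-4 + r)
1/(9942 + c(57)) = 1/(9942 + 57*(-4 + 57)) = 1/(9942 + 57*53) = 1/(9942 + 3021) = 1/12963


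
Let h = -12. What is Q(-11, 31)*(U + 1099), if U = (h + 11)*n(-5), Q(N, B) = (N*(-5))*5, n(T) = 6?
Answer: 300575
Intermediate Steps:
Q(N, B) = -25*N (Q(N, B) = -5*N*5 = -25*N)
U = -6 (U = (-12 + 11)*6 = -1*6 = -6)
Q(-11, 31)*(U + 1099) = (-25*(-11))*(-6 + 1099) = 275*1093 = 300575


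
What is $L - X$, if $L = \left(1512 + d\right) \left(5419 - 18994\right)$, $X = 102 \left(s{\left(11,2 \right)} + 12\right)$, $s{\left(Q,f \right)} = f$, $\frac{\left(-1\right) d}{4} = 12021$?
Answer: $632213472$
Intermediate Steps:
$d = -48084$ ($d = \left(-4\right) 12021 = -48084$)
$X = 1428$ ($X = 102 \left(2 + 12\right) = 102 \cdot 14 = 1428$)
$L = 632214900$ ($L = \left(1512 - 48084\right) \left(5419 - 18994\right) = \left(-46572\right) \left(-13575\right) = 632214900$)
$L - X = 632214900 - 1428 = 632213472$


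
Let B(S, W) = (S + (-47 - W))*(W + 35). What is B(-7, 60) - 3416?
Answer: -14246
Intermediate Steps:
B(S, W) = (35 + W)*(-47 + S - W) (B(S, W) = (-47 + S - W)*(35 + W) = (35 + W)*(-47 + S - W))
B(-7, 60) - 3416 = (-1645 - 1*60**2 - 82*60 + 35*(-7) - 7*60) - 3416 = (-1645 - 1*3600 - 4920 - 245 - 420) - 3416 = (-1645 - 3600 - 4920 - 245 - 420) - 3416 = -10830 - 3416 = -14246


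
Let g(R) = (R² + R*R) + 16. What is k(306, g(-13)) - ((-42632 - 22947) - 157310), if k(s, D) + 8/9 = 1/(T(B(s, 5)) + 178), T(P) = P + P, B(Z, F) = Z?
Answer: 1584734479/7110 ≈ 2.2289e+5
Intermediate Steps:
T(P) = 2*P
g(R) = 16 + 2*R² (g(R) = (R² + R²) + 16 = 2*R² + 16 = 16 + 2*R²)
k(s, D) = -8/9 + 1/(178 + 2*s) (k(s, D) = -8/9 + 1/(2*s + 178) = -8/9 + 1/(178 + 2*s))
k(306, g(-13)) - ((-42632 - 22947) - 157310) = (-1415 - 16*306)/(18*(89 + 306)) - ((-42632 - 22947) - 157310) = (1/18)*(-1415 - 4896)/395 - (-65579 - 157310) = (1/18)*(1/395)*(-6311) - 1*(-222889) = -6311/7110 + 222889 = 1584734479/7110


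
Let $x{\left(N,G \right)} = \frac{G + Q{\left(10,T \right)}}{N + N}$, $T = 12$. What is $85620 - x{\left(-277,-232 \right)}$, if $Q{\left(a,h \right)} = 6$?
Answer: $\frac{23716627}{277} \approx 85620.0$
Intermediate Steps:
$x{\left(N,G \right)} = \frac{6 + G}{2 N}$ ($x{\left(N,G \right)} = \frac{G + 6}{N + N} = \frac{6 + G}{2 N}$)
$85620 - x{\left(-277,-232 \right)} = 85620 - \frac{6 - 232}{2 \left(-277\right)} = 85620 - \frac{1}{2} \left(- \frac{1}{277}\right) \left(-226\right) = 85620 - \frac{113}{277} = \frac{23716627}{277}$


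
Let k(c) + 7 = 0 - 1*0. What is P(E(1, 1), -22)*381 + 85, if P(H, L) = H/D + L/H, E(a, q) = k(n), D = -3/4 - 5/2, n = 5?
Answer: 191377/91 ≈ 2103.0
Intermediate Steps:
D = -13/4 (D = -3*¼ - 5*½ = -¾ - 5/2 = -13/4 ≈ -3.2500)
k(c) = -7 (k(c) = -7 + (0 - 1*0) = -7 + (0 + 0) = -7 + 0 = -7)
E(a, q) = -7
P(H, L) = -4*H/13 + L/H (P(H, L) = H/(-13/4) + L/H = H*(-4/13) + L/H = -4*H/13 + L/H)
P(E(1, 1), -22)*381 + 85 = (-4/13*(-7) - 22/(-7))*381 + 85 = (28/13 - 22*(-⅐))*381 + 85 = (28/13 + 22/7)*381 + 85 = (482/91)*381 + 85 = 183642/91 + 85 = 191377/91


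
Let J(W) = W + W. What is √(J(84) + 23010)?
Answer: √23178 ≈ 152.24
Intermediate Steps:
J(W) = 2*W
√(J(84) + 23010) = √(2*84 + 23010) = √(168 + 23010) = √23178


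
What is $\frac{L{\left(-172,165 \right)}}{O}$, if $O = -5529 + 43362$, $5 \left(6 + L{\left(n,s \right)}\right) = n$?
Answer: $- \frac{202}{189165} \approx -0.0010679$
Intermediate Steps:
$L{\left(n,s \right)} = -6 + \frac{n}{5}$
$O = 37833$
$\frac{L{\left(-172,165 \right)}}{O} = \frac{-6 + \frac{1}{5} \left(-172\right)}{37833} = \left(-6 - \frac{172}{5}\right) \frac{1}{37833} = \left(- \frac{202}{5}\right) \frac{1}{37833} = - \frac{202}{189165}$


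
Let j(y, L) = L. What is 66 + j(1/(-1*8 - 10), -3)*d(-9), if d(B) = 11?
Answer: 33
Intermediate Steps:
66 + j(1/(-1*8 - 10), -3)*d(-9) = 66 - 3*11 = 66 - 33 = 33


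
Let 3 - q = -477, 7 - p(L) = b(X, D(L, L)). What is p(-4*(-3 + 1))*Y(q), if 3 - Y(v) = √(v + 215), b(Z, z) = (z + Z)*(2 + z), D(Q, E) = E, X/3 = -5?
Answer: 231 - 77*√695 ≈ -1798.9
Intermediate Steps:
X = -15 (X = 3*(-5) = -15)
b(Z, z) = (2 + z)*(Z + z) (b(Z, z) = (Z + z)*(2 + z) = (2 + z)*(Z + z))
p(L) = 37 - L² + 13*L (p(L) = 7 - (L² + 2*(-15) + 2*L - 15*L) = 7 - (L² - 30 + 2*L - 15*L) = 7 - (-30 + L² - 13*L) = 7 + (30 - L² + 13*L) = 37 - L² + 13*L)
q = 480 (q = 3 - 1*(-477) = 3 + 477 = 480)
Y(v) = 3 - √(215 + v) (Y(v) = 3 - √(v + 215) = 3 - √(215 + v))
p(-4*(-3 + 1))*Y(q) = (37 - (-4*(-3 + 1))² + 13*(-4*(-3 + 1)))*(3 - √(215 + 480)) = (37 - (-4*(-2))² + 13*(-4*(-2)))*(3 - √695) = (37 - 1*8² + 13*8)*(3 - √695) = (37 - 1*64 + 104)*(3 - √695) = (37 - 64 + 104)*(3 - √695) = 77*(3 - √695) = 231 - 77*√695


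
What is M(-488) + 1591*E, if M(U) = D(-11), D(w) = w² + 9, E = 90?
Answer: 143320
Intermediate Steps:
D(w) = 9 + w²
M(U) = 130 (M(U) = 9 + (-11)² = 9 + 121 = 130)
M(-488) + 1591*E = 130 + 1591*90 = 130 + 143190 = 143320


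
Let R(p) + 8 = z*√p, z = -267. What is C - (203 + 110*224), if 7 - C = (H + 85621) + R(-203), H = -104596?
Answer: -5853 + 267*I*√203 ≈ -5853.0 + 3804.2*I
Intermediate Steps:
R(p) = -8 - 267*√p
C = 18990 + 267*I*√203 (C = 7 - ((-104596 + 85621) + (-8 - 267*I*√203)) = 7 - (-18975 + (-8 - 267*I*√203)) = 7 - (-18983 - 267*I*√203) = 7 + (18983 + 267*I*√203) = 18990 + 267*I*√203 ≈ 18990.0 + 3804.2*I)
C - (203 + 110*224) = (18990 + 267*I*√203) - (203 + 110*224) = (18990 + 267*I*√203) - (203 + 24640) = (18990 + 267*I*√203) - 1*24843 = (18990 + 267*I*√203) - 24843 = -5853 + 267*I*√203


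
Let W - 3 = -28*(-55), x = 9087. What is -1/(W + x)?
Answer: -1/10630 ≈ -9.4073e-5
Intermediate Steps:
W = 1543 (W = 3 - 28*(-55) = 3 + 1540 = 1543)
-1/(W + x) = -1/(1543 + 9087) = -1/10630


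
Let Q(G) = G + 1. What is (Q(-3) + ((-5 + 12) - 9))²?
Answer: 16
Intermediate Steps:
Q(G) = 1 + G
(Q(-3) + ((-5 + 12) - 9))² = ((1 - 3) + ((-5 + 12) - 9))² = (-2 + (7 - 9))² = (-2 - 2)² = (-4)² = 16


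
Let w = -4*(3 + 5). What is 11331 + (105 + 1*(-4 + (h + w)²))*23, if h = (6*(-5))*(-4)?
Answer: 191766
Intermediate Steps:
w = -32 (w = -4*8 = -32)
h = 120 (h = -30*(-4) = 120)
11331 + (105 + 1*(-4 + (h + w)²))*23 = 11331 + (105 + 1*(-4 + (120 - 32)²))*23 = 11331 + (105 + 1*(-4 + 88²))*23 = 11331 + (105 + 1*(-4 + 7744))*23 = 11331 + (105 + 1*7740)*23 = 11331 + (105 + 7740)*23 = 11331 + 7845*23 = 11331 + 180435 = 191766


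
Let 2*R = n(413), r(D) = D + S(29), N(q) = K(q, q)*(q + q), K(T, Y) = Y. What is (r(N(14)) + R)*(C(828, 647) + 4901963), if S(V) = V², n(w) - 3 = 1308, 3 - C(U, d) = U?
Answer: 9255799113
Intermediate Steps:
C(U, d) = 3 - U
n(w) = 1311 (n(w) = 3 + 1308 = 1311)
N(q) = 2*q² (N(q) = q*(q + q) = q*(2*q) = 2*q²)
r(D) = 841 + D (r(D) = D + 29² = D + 841 = 841 + D)
R = 1311/2 (R = (½)*1311 = 1311/2 ≈ 655.50)
(r(N(14)) + R)*(C(828, 647) + 4901963) = ((841 + 2*14²) + 1311/2)*((3 - 1*828) + 4901963) = ((841 + 2*196) + 1311/2)*((3 - 828) + 4901963) = ((841 + 392) + 1311/2)*(-825 + 4901963) = (1233 + 1311/2)*4901138 = (3777/2)*4901138 = 9255799113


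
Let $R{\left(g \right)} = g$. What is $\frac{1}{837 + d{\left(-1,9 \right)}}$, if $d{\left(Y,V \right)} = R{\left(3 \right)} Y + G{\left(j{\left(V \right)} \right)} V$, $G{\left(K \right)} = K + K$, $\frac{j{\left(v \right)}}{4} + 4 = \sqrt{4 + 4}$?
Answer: $\frac{91}{42774} - \frac{4 \sqrt{2}}{7129} \approx 0.001334$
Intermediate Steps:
$j{\left(v \right)} = -16 + 8 \sqrt{2}$ ($j{\left(v \right)} = -16 + 4 \sqrt{4 + 4} = -16 + 4 \sqrt{8} = -16 + 4 \cdot 2 \sqrt{2} = -16 + 8 \sqrt{2}$)
$G{\left(K \right)} = 2 K$
$d{\left(Y,V \right)} = 3 Y + V \left(-32 + 16 \sqrt{2}\right)$ ($d{\left(Y,V \right)} = 3 Y + 2 \left(-16 + 8 \sqrt{2}\right) V = 3 Y + \left(-32 + 16 \sqrt{2}\right) V = 3 Y + V \left(-32 + 16 \sqrt{2}\right)$)
$\frac{1}{837 + d{\left(-1,9 \right)}} = \frac{1}{837 + \left(3 \left(-1\right) - 144 \left(2 - \sqrt{2}\right)\right)} = \frac{1}{837 - \left(291 - 144 \sqrt{2}\right)} = \frac{1}{546 + 144 \sqrt{2}}$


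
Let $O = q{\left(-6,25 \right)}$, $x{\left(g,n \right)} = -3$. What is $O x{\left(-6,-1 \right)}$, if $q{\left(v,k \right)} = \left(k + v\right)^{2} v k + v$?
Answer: $162468$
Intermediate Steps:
$q{\left(v,k \right)} = v + k v \left(k + v\right)^{2}$ ($q{\left(v,k \right)} = v \left(k + v\right)^{2} k + v = k v \left(k + v\right)^{2} + v = v + k v \left(k + v\right)^{2}$)
$O = -54156$ ($O = - 6 \left(1 + 25 \left(25 - 6\right)^{2}\right) = - 6 \left(1 + 25 \cdot 19^{2}\right) = - 6 \left(1 + 25 \cdot 361\right) = - 6 \left(1 + 9025\right) = \left(-6\right) 9026 = -54156$)
$O x{\left(-6,-1 \right)} = \left(-54156\right) \left(-3\right) = 162468$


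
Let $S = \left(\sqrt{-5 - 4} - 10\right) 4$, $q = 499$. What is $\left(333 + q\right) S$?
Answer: $-33280 + 9984 i \approx -33280.0 + 9984.0 i$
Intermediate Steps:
$S = -40 + 12 i$ ($S = \left(\sqrt{-9} - 10\right) 4 = \left(3 i - 10\right) 4 = \left(-10 + 3 i\right) 4 = -40 + 12 i \approx -40.0 + 12.0 i$)
$\left(333 + q\right) S = \left(333 + 499\right) \left(-40 + 12 i\right) = 832 \left(-40 + 12 i\right) = -33280 + 9984 i$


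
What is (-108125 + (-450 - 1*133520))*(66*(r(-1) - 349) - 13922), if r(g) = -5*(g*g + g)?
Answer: 8946862820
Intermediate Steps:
r(g) = -5*g - 5*g**2 (r(g) = -5*(g**2 + g) = -5*(g + g**2) = -5*g - 5*g**2)
(-108125 + (-450 - 1*133520))*(66*(r(-1) - 349) - 13922) = (-108125 + (-450 - 1*133520))*(66*(-5*(-1)*(1 - 1) - 349) - 13922) = (-108125 + (-450 - 133520))*(66*(-5*(-1)*0 - 349) - 13922) = (-108125 - 133970)*(66*(0 - 349) - 13922) = -242095*(66*(-349) - 13922) = -242095*(-23034 - 13922) = -242095*(-36956) = 8946862820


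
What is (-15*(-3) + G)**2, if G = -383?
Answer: 114244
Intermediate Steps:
(-15*(-3) + G)**2 = (-15*(-3) - 383)**2 = (45 - 383)**2 = (-338)**2 = 114244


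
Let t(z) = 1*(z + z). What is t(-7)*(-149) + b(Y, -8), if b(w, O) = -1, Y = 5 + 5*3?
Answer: 2085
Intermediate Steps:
Y = 20 (Y = 5 + 15 = 20)
t(z) = 2*z (t(z) = 1*(2*z) = 2*z)
t(-7)*(-149) + b(Y, -8) = (2*(-7))*(-149) - 1 = -14*(-149) - 1 = 2086 - 1 = 2085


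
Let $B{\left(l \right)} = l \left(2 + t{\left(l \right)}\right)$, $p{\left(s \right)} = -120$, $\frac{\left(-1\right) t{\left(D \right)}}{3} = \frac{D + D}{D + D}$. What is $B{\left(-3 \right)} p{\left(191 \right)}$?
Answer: $-360$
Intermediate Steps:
$t{\left(D \right)} = -3$ ($t{\left(D \right)} = - 3 \frac{D + D}{D + D} = - 3 \frac{2 D}{2 D} = - 3 \cdot 2 D \frac{1}{2 D} = \left(-3\right) 1 = -3$)
$B{\left(l \right)} = - l$ ($B{\left(l \right)} = l \left(2 - 3\right) = l \left(-1\right) = - l$)
$B{\left(-3 \right)} p{\left(191 \right)} = \left(-1\right) \left(-3\right) \left(-120\right) = 3 \left(-120\right) = -360$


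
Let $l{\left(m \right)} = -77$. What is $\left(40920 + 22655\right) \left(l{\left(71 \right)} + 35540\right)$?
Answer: $2254560225$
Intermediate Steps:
$\left(40920 + 22655\right) \left(l{\left(71 \right)} + 35540\right) = \left(40920 + 22655\right) \left(-77 + 35540\right) = 63575 \cdot 35463 = 2254560225$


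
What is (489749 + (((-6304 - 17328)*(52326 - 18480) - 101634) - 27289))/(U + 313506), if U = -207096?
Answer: -399743923/53205 ≈ -7513.3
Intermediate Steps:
(489749 + (((-6304 - 17328)*(52326 - 18480) - 101634) - 27289))/(U + 313506) = (489749 + (((-6304 - 17328)*(52326 - 18480) - 101634) - 27289))/(-207096 + 313506) = (489749 + ((-23632*33846 - 101634) - 27289))/106410 = (489749 + ((-799848672 - 101634) - 27289))*(1/106410) = (489749 + (-799950306 - 27289))*(1/106410) = (489749 - 799977595)*(1/106410) = -799487846*1/106410 = -399743923/53205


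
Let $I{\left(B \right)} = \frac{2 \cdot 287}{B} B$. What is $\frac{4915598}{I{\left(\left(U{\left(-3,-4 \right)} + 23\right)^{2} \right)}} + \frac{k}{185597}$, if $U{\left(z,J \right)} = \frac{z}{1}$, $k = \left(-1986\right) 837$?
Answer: $\frac{14699453099}{1718269} \approx 8554.8$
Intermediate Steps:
$k = -1662282$
$U{\left(z,J \right)} = z$ ($U{\left(z,J \right)} = z 1 = z$)
$I{\left(B \right)} = 574$ ($I{\left(B \right)} = \frac{574}{B} B = 574$)
$\frac{4915598}{I{\left(\left(U{\left(-3,-4 \right)} + 23\right)^{2} \right)}} + \frac{k}{185597} = \frac{4915598}{574} - \frac{1662282}{185597} = 4915598 \cdot \frac{1}{574} - \frac{53622}{5987} = \frac{2457799}{287} - \frac{53622}{5987} = \frac{14699453099}{1718269}$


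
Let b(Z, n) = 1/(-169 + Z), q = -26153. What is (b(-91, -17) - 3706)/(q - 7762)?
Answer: 321187/2939300 ≈ 0.10927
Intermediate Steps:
(b(-91, -17) - 3706)/(q - 7762) = (1/(-169 - 91) - 3706)/(-26153 - 7762) = (1/(-260) - 3706)/(-33915) = (-1/260 - 3706)*(-1/33915) = -963561/260*(-1/33915) = 321187/2939300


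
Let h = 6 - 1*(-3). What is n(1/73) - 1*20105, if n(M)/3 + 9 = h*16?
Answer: -19700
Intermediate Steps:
h = 9 (h = 6 + 3 = 9)
n(M) = 405 (n(M) = -27 + 3*(9*16) = -27 + 3*144 = -27 + 432 = 405)
n(1/73) - 1*20105 = 405 - 1*20105 = 405 - 20105 = -19700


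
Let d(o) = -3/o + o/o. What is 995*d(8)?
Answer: 4975/8 ≈ 621.88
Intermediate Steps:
d(o) = 1 - 3/o (d(o) = -3/o + 1 = 1 - 3/o)
995*d(8) = 995*((-3 + 8)/8) = 995*((⅛)*5) = 995*(5/8) = 4975/8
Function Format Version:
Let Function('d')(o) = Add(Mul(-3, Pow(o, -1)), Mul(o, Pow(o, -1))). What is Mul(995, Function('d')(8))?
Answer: Rational(4975, 8) ≈ 621.88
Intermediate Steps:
Function('d')(o) = Add(1, Mul(-3, Pow(o, -1))) (Function('d')(o) = Add(Mul(-3, Pow(o, -1)), 1) = Add(1, Mul(-3, Pow(o, -1))))
Mul(995, Function('d')(8)) = Mul(995, Mul(Pow(8, -1), Add(-3, 8))) = Mul(995, Mul(Rational(1, 8), 5)) = Mul(995, Rational(5, 8)) = Rational(4975, 8)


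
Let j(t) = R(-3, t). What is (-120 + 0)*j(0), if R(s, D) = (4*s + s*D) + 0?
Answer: 1440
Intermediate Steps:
R(s, D) = 4*s + D*s (R(s, D) = (4*s + D*s) + 0 = 4*s + D*s)
j(t) = -12 - 3*t (j(t) = -3*(4 + t) = -12 - 3*t)
(-120 + 0)*j(0) = (-120 + 0)*(-12 - 3*0) = -120*(-12 + 0) = -120*(-12) = 1440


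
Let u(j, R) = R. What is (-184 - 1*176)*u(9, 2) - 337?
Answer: -1057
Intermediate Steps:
(-184 - 1*176)*u(9, 2) - 337 = (-184 - 1*176)*2 - 337 = (-184 - 176)*2 - 337 = -360*2 - 337 = -720 - 337 = -1057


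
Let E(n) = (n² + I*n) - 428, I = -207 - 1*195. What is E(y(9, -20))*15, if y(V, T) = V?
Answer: -59475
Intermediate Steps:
I = -402 (I = -207 - 195 = -402)
E(n) = -428 + n² - 402*n (E(n) = (n² - 402*n) - 428 = -428 + n² - 402*n)
E(y(9, -20))*15 = (-428 + 9² - 402*9)*15 = (-428 + 81 - 3618)*15 = -3965*15 = -59475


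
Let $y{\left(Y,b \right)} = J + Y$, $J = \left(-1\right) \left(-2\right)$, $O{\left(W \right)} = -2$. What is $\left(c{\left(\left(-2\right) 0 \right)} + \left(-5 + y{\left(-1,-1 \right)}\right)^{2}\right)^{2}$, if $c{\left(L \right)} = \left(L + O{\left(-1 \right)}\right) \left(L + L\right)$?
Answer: $256$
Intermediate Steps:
$J = 2$
$y{\left(Y,b \right)} = 2 + Y$
$c{\left(L \right)} = 2 L \left(-2 + L\right)$ ($c{\left(L \right)} = \left(L - 2\right) \left(L + L\right) = \left(-2 + L\right) 2 L = 2 L \left(-2 + L\right)$)
$\left(c{\left(\left(-2\right) 0 \right)} + \left(-5 + y{\left(-1,-1 \right)}\right)^{2}\right)^{2} = \left(2 \left(\left(-2\right) 0\right) \left(-2 - 0\right) + \left(-5 + \left(2 - 1\right)\right)^{2}\right)^{2} = \left(2 \cdot 0 \left(-2 + 0\right) + \left(-5 + 1\right)^{2}\right)^{2} = \left(2 \cdot 0 \left(-2\right) + \left(-4\right)^{2}\right)^{2} = \left(0 + 16\right)^{2} = 16^{2} = 256$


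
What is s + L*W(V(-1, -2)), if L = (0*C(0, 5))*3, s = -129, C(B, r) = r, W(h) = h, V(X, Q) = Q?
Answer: -129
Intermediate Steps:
L = 0 (L = (0*5)*3 = 0*3 = 0)
s + L*W(V(-1, -2)) = -129 + 0*(-2) = -129 + 0 = -129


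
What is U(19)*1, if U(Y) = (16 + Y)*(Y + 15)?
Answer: 1190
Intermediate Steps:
U(Y) = (15 + Y)*(16 + Y) (U(Y) = (16 + Y)*(15 + Y) = (15 + Y)*(16 + Y))
U(19)*1 = (240 + 19² + 31*19)*1 = (240 + 361 + 589)*1 = 1190*1 = 1190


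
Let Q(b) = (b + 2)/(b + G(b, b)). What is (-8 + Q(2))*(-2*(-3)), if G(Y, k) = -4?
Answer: -60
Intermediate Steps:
Q(b) = (2 + b)/(-4 + b) (Q(b) = (b + 2)/(b - 4) = (2 + b)/(-4 + b))
(-8 + Q(2))*(-2*(-3)) = (-8 + (2 + 2)/(-4 + 2))*(-2*(-3)) = (-8 + 4/(-2))*6 = (-8 - 1/2*4)*6 = (-8 - 2)*6 = -10*6 = -60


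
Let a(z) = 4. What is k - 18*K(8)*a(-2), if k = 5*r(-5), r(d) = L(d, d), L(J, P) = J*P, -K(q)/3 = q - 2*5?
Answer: -307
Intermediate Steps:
K(q) = 30 - 3*q (K(q) = -3*(q - 2*5) = -3*(q - 10) = -3*(-10 + q) = 30 - 3*q)
r(d) = d**2 (r(d) = d*d = d**2)
k = 125 (k = 5*(-5)**2 = 5*25 = 125)
k - 18*K(8)*a(-2) = 125 - 18*(30 - 3*8)*4 = 125 - 18*(30 - 24)*4 = 125 - 108*4 = 125 - 18*24 = 125 - 432 = -307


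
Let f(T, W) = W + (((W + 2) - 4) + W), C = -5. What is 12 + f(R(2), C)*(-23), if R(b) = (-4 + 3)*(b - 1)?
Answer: 403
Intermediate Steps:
R(b) = 1 - b (R(b) = -(-1 + b) = 1 - b)
f(T, W) = -2 + 3*W (f(T, W) = W + (((2 + W) - 4) + W) = W + ((-2 + W) + W) = W + (-2 + 2*W) = -2 + 3*W)
12 + f(R(2), C)*(-23) = 12 + (-2 + 3*(-5))*(-23) = 12 + (-2 - 15)*(-23) = 12 - 17*(-23) = 12 + 391 = 403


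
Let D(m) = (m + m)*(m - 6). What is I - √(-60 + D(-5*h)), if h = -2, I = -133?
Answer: -133 - 2*√5 ≈ -137.47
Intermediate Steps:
D(m) = 2*m*(-6 + m) (D(m) = (2*m)*(-6 + m) = 2*m*(-6 + m))
I - √(-60 + D(-5*h)) = -133 - √(-60 + 2*(-5*(-2))*(-6 - 5*(-2))) = -133 - √(-60 + 2*10*(-6 + 10)) = -133 - √(-60 + 2*10*4) = -133 - √(-60 + 80) = -133 - √20 = -133 - 2*√5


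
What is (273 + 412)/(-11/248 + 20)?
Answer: 169880/4949 ≈ 34.326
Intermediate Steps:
(273 + 412)/(-11/248 + 20) = 685/(-11*1/248 + 20) = 685/(-11/248 + 20) = 685/(4949/248) = 685*(248/4949) = 169880/4949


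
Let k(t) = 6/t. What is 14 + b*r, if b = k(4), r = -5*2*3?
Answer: -31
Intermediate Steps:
r = -30 (r = -10*3 = -30)
b = 3/2 (b = 6/4 = 6*(1/4) = 3/2 ≈ 1.5000)
14 + b*r = 14 + (3/2)*(-30) = 14 - 45 = -31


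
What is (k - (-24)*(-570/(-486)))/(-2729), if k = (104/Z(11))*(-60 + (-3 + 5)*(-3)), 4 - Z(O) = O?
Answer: -190648/515781 ≈ -0.36963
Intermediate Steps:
Z(O) = 4 - O
k = 6864/7 (k = (104/(4 - 1*11))*(-60 + (-3 + 5)*(-3)) = (104/(4 - 11))*(-60 + 2*(-3)) = (104/(-7))*(-60 - 6) = (104*(-⅐))*(-66) = -104/7*(-66) = 6864/7 ≈ 980.57)
(k - (-24)*(-570/(-486)))/(-2729) = (6864/7 - (-24)*(-570/(-486)))/(-2729) = (6864/7 - (-24)*(-570*(-1/486)))*(-1/2729) = (6864/7 - (-24)*95/81)*(-1/2729) = (6864/7 - 1*(-760/27))*(-1/2729) = (6864/7 + 760/27)*(-1/2729) = (190648/189)*(-1/2729) = -190648/515781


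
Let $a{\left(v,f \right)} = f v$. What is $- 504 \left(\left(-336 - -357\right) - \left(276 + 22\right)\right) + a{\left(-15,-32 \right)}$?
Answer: $140088$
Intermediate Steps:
$- 504 \left(\left(-336 - -357\right) - \left(276 + 22\right)\right) + a{\left(-15,-32 \right)} = - 504 \left(\left(-336 - -357\right) - \left(276 + 22\right)\right) - -480 = - 504 \left(\left(-336 + 357\right) - 298\right) + 480 = - 504 \left(21 - 298\right) + 480 = \left(-504\right) \left(-277\right) + 480 = 139608 + 480 = 140088$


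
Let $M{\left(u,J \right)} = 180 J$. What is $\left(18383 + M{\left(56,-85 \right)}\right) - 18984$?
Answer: $-15901$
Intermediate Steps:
$\left(18383 + M{\left(56,-85 \right)}\right) - 18984 = \left(18383 + 180 \left(-85\right)\right) - 18984 = \left(18383 - 15300\right) - 18984 = 3083 - 18984 = -15901$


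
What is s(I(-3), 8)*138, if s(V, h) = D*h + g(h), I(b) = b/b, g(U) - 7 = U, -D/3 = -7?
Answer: 25254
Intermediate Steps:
D = 21 (D = -3*(-7) = 21)
g(U) = 7 + U
I(b) = 1
s(V, h) = 7 + 22*h (s(V, h) = 21*h + (7 + h) = 7 + 22*h)
s(I(-3), 8)*138 = (7 + 22*8)*138 = (7 + 176)*138 = 183*138 = 25254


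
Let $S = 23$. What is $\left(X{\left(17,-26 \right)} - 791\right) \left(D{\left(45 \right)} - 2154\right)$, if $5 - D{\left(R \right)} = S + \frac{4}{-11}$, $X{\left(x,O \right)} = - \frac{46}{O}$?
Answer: $\frac{245090880}{143} \approx 1.7139 \cdot 10^{6}$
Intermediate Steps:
$D{\left(R \right)} = - \frac{194}{11}$ ($D{\left(R \right)} = 5 - \left(23 + \frac{4}{-11}\right) = 5 - \left(23 + 4 \left(- \frac{1}{11}\right)\right) = 5 - \left(23 - \frac{4}{11}\right) = 5 - \frac{249}{11} = - \frac{194}{11}$)
$\left(X{\left(17,-26 \right)} - 791\right) \left(D{\left(45 \right)} - 2154\right) = \left(- \frac{46}{-26} - 791\right) \left(- \frac{194}{11} - 2154\right) = \left(\left(-46\right) \left(- \frac{1}{26}\right) - 791\right) \left(- \frac{23888}{11}\right) = \left(\frac{23}{13} - 791\right) \left(- \frac{23888}{11}\right) = \left(- \frac{10260}{13}\right) \left(- \frac{23888}{11}\right) = \frac{245090880}{143}$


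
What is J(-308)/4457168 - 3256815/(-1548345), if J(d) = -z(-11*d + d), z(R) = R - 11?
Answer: 967427981941/460082252464 ≈ 2.1027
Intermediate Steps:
z(R) = -11 + R
J(d) = 11 + 10*d (J(d) = -(-11 + (-11*d + d)) = -(-11 - 10*d) = 11 + 10*d)
J(-308)/4457168 - 3256815/(-1548345) = (11 + 10*(-308))/4457168 - 3256815/(-1548345) = (11 - 3080)*(1/4457168) - 3256815*(-1/1548345) = -3069*1/4457168 + 217121/103223 = -3069/4457168 + 217121/103223 = 967427981941/460082252464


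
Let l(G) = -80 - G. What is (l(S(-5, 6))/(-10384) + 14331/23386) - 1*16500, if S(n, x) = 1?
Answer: -182123317665/11038192 ≈ -16499.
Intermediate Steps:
(l(S(-5, 6))/(-10384) + 14331/23386) - 1*16500 = ((-80 - 1*1)/(-10384) + 14331/23386) - 1*16500 = ((-80 - 1)*(-1/10384) + 14331*(1/23386)) - 16500 = (-81*(-1/10384) + 14331/23386) - 16500 = (81/10384 + 14331/23386) - 16500 = 6850335/11038192 - 16500 = -182123317665/11038192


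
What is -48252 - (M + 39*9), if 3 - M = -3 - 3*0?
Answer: -48609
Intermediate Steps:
M = 6 (M = 3 - (-3 - 3*0) = 3 - (-3 + 0) = 3 - 1*(-3) = 3 + 3 = 6)
-48252 - (M + 39*9) = -48252 - (6 + 39*9) = -48252 - (6 + 351) = -48252 - 1*357 = -48252 - 357 = -48609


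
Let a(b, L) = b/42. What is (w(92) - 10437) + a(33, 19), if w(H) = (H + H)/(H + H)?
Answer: -146093/14 ≈ -10435.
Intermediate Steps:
w(H) = 1 (w(H) = (2*H)/((2*H)) = (2*H)*(1/(2*H)) = 1)
a(b, L) = b/42 (a(b, L) = b*(1/42) = b/42)
(w(92) - 10437) + a(33, 19) = (1 - 10437) + (1/42)*33 = -10436 + 11/14 = -146093/14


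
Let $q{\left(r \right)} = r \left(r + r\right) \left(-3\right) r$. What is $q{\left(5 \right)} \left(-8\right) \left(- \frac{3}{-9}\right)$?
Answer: $2000$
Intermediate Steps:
$q{\left(r \right)} = - 6 r^{3}$ ($q{\left(r \right)} = r 2 r \left(-3\right) r = 2 r^{2} \left(-3\right) r = - 6 r^{2} r = - 6 r^{3}$)
$q{\left(5 \right)} \left(-8\right) \left(- \frac{3}{-9}\right) = - 6 \cdot 5^{3} \left(-8\right) \left(- \frac{3}{-9}\right) = \left(-6\right) 125 \left(-8\right) \left(\left(-3\right) \left(- \frac{1}{9}\right)\right) = \left(-750\right) \left(-8\right) \frac{1}{3} = 6000 \cdot \frac{1}{3} = 2000$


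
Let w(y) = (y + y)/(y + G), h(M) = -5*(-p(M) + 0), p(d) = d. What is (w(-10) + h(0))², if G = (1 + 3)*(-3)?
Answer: 100/121 ≈ 0.82645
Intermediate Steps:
G = -12 (G = 4*(-3) = -12)
h(M) = 5*M (h(M) = -5*(-M + 0) = -(-5)*M = 5*M)
w(y) = 2*y/(-12 + y) (w(y) = (y + y)/(y - 12) = (2*y)/(-12 + y) = 2*y/(-12 + y))
(w(-10) + h(0))² = (2*(-10)/(-12 - 10) + 5*0)² = (2*(-10)/(-22) + 0)² = (2*(-10)*(-1/22) + 0)² = (10/11 + 0)² = (10/11)² = 100/121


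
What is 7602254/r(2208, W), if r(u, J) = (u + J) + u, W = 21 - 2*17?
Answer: 7602254/4403 ≈ 1726.6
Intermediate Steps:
W = -13 (W = 21 - 34 = -13)
r(u, J) = J + 2*u (r(u, J) = (J + u) + u = J + 2*u)
7602254/r(2208, W) = 7602254/(-13 + 2*2208) = 7602254/(-13 + 4416) = 7602254/4403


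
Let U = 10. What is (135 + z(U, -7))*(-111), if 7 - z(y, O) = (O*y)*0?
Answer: -15762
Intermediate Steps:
z(y, O) = 7 (z(y, O) = 7 - O*y*0 = 7 - 1*0 = 7 + 0 = 7)
(135 + z(U, -7))*(-111) = (135 + 7)*(-111) = 142*(-111) = -15762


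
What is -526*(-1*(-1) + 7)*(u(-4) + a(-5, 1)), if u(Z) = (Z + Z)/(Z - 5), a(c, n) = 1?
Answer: -71536/9 ≈ -7948.4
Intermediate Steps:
u(Z) = 2*Z/(-5 + Z) (u(Z) = (2*Z)/(-5 + Z) = 2*Z/(-5 + Z))
-526*(-1*(-1) + 7)*(u(-4) + a(-5, 1)) = -526*(-1*(-1) + 7)*(2*(-4)/(-5 - 4) + 1) = -526*(1 + 7)*(2*(-4)/(-9) + 1) = -4208*(2*(-4)*(-⅑) + 1) = -4208*(8/9 + 1) = -4208*17/9 = -526*136/9 = -71536/9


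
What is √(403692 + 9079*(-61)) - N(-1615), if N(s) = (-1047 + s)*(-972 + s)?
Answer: -6886594 + I*√150127 ≈ -6.8866e+6 + 387.46*I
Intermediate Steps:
√(403692 + 9079*(-61)) - N(-1615) = √(403692 + 9079*(-61)) - (1017684 + (-1615)² - 2019*(-1615)) = √(403692 - 553819) - (1017684 + 2608225 + 3260685) = √(-150127) - 1*6886594 = I*√150127 - 6886594 = -6886594 + I*√150127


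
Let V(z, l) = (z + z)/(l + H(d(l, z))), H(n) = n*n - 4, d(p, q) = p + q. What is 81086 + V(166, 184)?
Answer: 2486907703/30670 ≈ 81086.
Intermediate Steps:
H(n) = -4 + n**2 (H(n) = n**2 - 4 = -4 + n**2)
V(z, l) = 2*z/(-4 + l + (l + z)**2) (V(z, l) = (z + z)/(l + (-4 + (l + z)**2)) = (2*z)/(-4 + l + (l + z)**2) = 2*z/(-4 + l + (l + z)**2))
81086 + V(166, 184) = 81086 + 2*166/(-4 + 184 + (184 + 166)**2) = 81086 + 2*166/(-4 + 184 + 350**2) = 81086 + 2*166/(-4 + 184 + 122500) = 81086 + 2*166/122680 = 81086 + 2*166*(1/122680) = 81086 + 83/30670 = 2486907703/30670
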